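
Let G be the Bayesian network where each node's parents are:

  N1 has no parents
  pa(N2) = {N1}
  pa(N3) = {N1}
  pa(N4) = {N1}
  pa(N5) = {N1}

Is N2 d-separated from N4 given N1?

There is one path between N2 and N4:
  1. N2 ← N1 → N4 — N1:fork[blocks] ⇒ blocked
All paths are blocked; N2 ⊥ N4 | {N1} holds.

Yes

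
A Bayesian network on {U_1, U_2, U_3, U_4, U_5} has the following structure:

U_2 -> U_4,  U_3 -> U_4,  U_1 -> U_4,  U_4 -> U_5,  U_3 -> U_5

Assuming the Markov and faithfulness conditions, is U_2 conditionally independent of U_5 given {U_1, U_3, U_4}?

We examine all 2 paths between U_2 and U_5:
Path 1: U_2 → U_4 → U_5
  U_4 is a chain here and U_4 is conditioned on, so the path is blocked at U_4.
Path 2: U_2 → U_4 ← U_3 → U_5
  U_3 is a fork here and U_3 is conditioned on, so the path is blocked at U_3.
All paths are blocked; U_2 ⊥ U_5 | {U_1, U_3, U_4} holds.

Yes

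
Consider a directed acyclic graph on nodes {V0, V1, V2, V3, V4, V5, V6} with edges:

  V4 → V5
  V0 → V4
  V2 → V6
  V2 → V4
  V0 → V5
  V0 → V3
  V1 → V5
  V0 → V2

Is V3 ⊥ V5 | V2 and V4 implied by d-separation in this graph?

No — V3 and V5 are not d-separated given {V2, V4}.

3 paths connect V3 and V5; each must be blocked for d-separation to hold:
Path 1: V3 ← V0 → V5
  V0 is a fork and V0 is not conditioned on — no node blocks this path, so it is active.
Path 2: V3 ← V0 → V4 → V5
  V4 is a chain here and V4 is conditioned on, so the path is blocked at V4.
Path 3: V3 ← V0 → V2 → V4 → V5
  V2 is a chain here and V2 is conditioned on, so the path is blocked at V2.
Since the path V3 ← V0 → V5 is active, V3 and V5 are not d-separated given {V2, V4}.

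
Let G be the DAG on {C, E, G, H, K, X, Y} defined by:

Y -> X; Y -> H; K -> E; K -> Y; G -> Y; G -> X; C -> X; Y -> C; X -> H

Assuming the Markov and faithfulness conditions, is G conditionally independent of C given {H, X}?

Enumerating the 6 paths from G to C and testing each for blocking by {H, X}:
Path 1: G → X ← Y → C
  X is a collider and X is conditioned on, which opens it; Y is a fork and Y is not conditioned on — no node blocks this path, so it is active.
Path 2: G → X → H ← Y → C
  X is a chain here and X is conditioned on, so the path is blocked at X.
Path 3: G → X ← C
  X is a collider and X is conditioned on, which opens it — no node blocks this path, so it is active.
Path 4: G → Y → X ← C
  Y is a chain and Y is not conditioned on; X is a collider and X is conditioned on, which opens it — no node blocks this path, so it is active.
Path 5: G → Y → H ← X ← C
  X is a chain here and X is conditioned on, so the path is blocked at X.
Path 6: G → Y → C
  Y is a chain and Y is not conditioned on — no node blocks this path, so it is active.
Because an active path exists, G and C are not d-separated.

No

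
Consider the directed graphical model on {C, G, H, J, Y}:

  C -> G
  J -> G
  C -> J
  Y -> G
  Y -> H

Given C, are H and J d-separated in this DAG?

2 paths connect H and J; each must be blocked for d-separation to hold:
  1. H ← Y → G ← J — Y:fork[open]; G:collider[blocks] ⇒ blocked
  2. H ← Y → G ← C → J — Y:fork[open]; G:collider[blocks]; C:fork[blocks] ⇒ blocked
Every path is blocked, so H and J are d-separated given {C}.

Yes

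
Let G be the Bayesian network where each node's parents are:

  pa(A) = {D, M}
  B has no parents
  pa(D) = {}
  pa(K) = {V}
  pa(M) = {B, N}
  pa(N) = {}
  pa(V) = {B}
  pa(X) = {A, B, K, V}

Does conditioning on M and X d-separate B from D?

No

There are 4 undirected paths between B and D; checking each against the conditioning set {M, X}:
Path 1: B → M → A ← D
  M is a chain here and M is conditioned on, so the path is blocked at M.
Path 2: B → X ← A ← D
  X is a collider and X is conditioned on, which opens it; A is a chain and A is not conditioned on — no node blocks this path, so it is active.
Path 3: B → V → K → X ← A ← D
  V is a chain and V is not conditioned on; K is a chain and K is not conditioned on; X is a collider and X is conditioned on, which opens it; A is a chain and A is not conditioned on — no node blocks this path, so it is active.
Path 4: B → V → X ← A ← D
  V is a chain and V is not conditioned on; X is a collider and X is conditioned on, which opens it; A is a chain and A is not conditioned on — no node blocks this path, so it is active.
Because an active path exists, B and D are not d-separated.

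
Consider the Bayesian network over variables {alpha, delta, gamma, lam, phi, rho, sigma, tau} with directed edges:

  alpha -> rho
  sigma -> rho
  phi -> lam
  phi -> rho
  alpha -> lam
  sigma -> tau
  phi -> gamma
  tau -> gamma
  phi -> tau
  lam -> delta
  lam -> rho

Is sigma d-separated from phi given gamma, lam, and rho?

No

There are 5 undirected paths between sigma and phi; checking each against the conditioning set {gamma, lam, rho}:
  1. sigma → tau → gamma ← phi — tau:chain[open]; gamma:collider[open] ⇒ active
  2. sigma → tau ← phi — tau:collider[open] ⇒ active
  3. sigma → rho ← lam ← phi — rho:collider[open]; lam:chain[blocks] ⇒ blocked
  4. sigma → rho ← phi — rho:collider[open] ⇒ active
  5. sigma → rho ← alpha → lam ← phi — rho:collider[open]; alpha:fork[open]; lam:collider[open] ⇒ active
Since the path sigma → tau → gamma ← phi is active, sigma and phi are not d-separated given {gamma, lam, rho}.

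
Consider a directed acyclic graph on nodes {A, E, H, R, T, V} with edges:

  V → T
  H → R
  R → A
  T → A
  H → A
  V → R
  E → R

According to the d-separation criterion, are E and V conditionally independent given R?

3 paths connect E and V; each must be blocked for d-separation to hold:
Path 1: E → R ← H → A ← T ← V
  A is a collider here and neither A nor any of its descendants is conditioned on, so the collider stays closed — the path is blocked at A.
Path 2: E → R ← V
  R is a collider and R is conditioned on, which opens it — no node blocks this path, so it is active.
Path 3: E → R → A ← T ← V
  R is a chain here and R is conditioned on, so the path is blocked at R.
Since the path E → R ← V is active, E and V are not d-separated given {R}.

No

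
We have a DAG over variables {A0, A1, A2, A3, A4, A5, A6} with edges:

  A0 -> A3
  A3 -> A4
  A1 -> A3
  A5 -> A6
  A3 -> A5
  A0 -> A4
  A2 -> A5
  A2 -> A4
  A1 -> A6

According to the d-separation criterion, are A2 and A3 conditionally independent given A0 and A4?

No

We examine all 4 paths between A2 and A3:
Path 1: A2 → A5 ← A3
  A5 is a collider here and neither A5 nor any of its descendants is conditioned on, so the collider stays closed — the path is blocked at A5.
Path 2: A2 → A5 → A6 ← A1 → A3
  A6 is a collider here and neither A6 nor any of its descendants is conditioned on, so the collider stays closed — the path is blocked at A6.
Path 3: A2 → A4 ← A0 → A3
  A0 is a fork here and A0 is conditioned on, so the path is blocked at A0.
Path 4: A2 → A4 ← A3
  A4 is a collider and A4 is conditioned on, which opens it — no node blocks this path, so it is active.
Because an active path exists, A2 and A3 are not d-separated.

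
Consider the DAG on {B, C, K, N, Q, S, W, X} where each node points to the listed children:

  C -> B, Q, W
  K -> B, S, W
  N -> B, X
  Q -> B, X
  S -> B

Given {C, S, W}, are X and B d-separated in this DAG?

5 paths connect X and B; each must be blocked for d-separation to hold:
Path 1: X ← Q → B
  Q is a fork and Q is not conditioned on — no node blocks this path, so it is active.
Path 2: X ← Q ← C → B
  C is a fork here and C is conditioned on, so the path is blocked at C.
Path 3: X ← Q ← C → W ← K → B
  C is a fork here and C is conditioned on, so the path is blocked at C.
Path 4: X ← Q ← C → W ← K → S → B
  C is a fork here and C is conditioned on, so the path is blocked at C.
Path 5: X ← N → B
  N is a fork and N is not conditioned on — no node blocks this path, so it is active.
Because an active path exists, X and B are not d-separated.

No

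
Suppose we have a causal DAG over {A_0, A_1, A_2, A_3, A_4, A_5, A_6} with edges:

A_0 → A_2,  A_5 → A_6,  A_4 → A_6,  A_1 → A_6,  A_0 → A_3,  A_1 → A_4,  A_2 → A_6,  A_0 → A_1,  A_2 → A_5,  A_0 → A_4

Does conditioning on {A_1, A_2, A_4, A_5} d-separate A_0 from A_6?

Enumerating the 6 paths from A_0 to A_6 and testing each for blocking by {A_1, A_2, A_4, A_5}:
  1. A_0 → A_1 → A_4 → A_6 — A_1:chain[blocks]; A_4:chain[blocks] ⇒ blocked
  2. A_0 → A_1 → A_6 — A_1:chain[blocks] ⇒ blocked
  3. A_0 → A_2 → A_6 — A_2:chain[blocks] ⇒ blocked
  4. A_0 → A_2 → A_5 → A_6 — A_2:chain[blocks]; A_5:chain[blocks] ⇒ blocked
  5. A_0 → A_4 ← A_1 → A_6 — A_4:collider[open]; A_1:fork[blocks] ⇒ blocked
  6. A_0 → A_4 → A_6 — A_4:chain[blocks] ⇒ blocked
Since every path is blocked, d-separation holds.

Yes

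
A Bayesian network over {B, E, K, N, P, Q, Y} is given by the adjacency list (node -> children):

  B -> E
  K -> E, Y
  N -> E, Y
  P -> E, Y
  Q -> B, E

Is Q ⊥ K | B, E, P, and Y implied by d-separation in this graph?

No — Q and K are not d-separated given {B, E, P, Y}.

6 paths connect Q and K; each must be blocked for d-separation to hold:
Path 1: Q → B → E ← P → Y ← K
  B is a chain here and B is conditioned on, so the path is blocked at B.
Path 2: Q → B → E ← K
  B is a chain here and B is conditioned on, so the path is blocked at B.
Path 3: Q → B → E ← N → Y ← K
  B is a chain here and B is conditioned on, so the path is blocked at B.
Path 4: Q → E ← P → Y ← K
  P is a fork here and P is conditioned on, so the path is blocked at P.
Path 5: Q → E ← K
  E is a collider and E is conditioned on, which opens it — no node blocks this path, so it is active.
Path 6: Q → E ← N → Y ← K
  E is a collider and E is conditioned on, which opens it; N is a fork and N is not conditioned on; Y is a collider and Y is conditioned on, which opens it — no node blocks this path, so it is active.
At least one path is unblocked, so d-separation fails.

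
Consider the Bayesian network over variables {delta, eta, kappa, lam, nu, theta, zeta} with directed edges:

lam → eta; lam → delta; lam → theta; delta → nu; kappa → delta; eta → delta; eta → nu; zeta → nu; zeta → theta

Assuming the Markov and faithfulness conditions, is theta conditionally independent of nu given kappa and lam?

5 paths connect theta and nu; each must be blocked for d-separation to hold:
Path 1: theta ← lam → delta ← eta → nu
  lam is a fork here and lam is conditioned on, so the path is blocked at lam.
Path 2: theta ← lam → delta → nu
  lam is a fork here and lam is conditioned on, so the path is blocked at lam.
Path 3: theta ← lam → eta → delta → nu
  lam is a fork here and lam is conditioned on, so the path is blocked at lam.
Path 4: theta ← lam → eta → nu
  lam is a fork here and lam is conditioned on, so the path is blocked at lam.
Path 5: theta ← zeta → nu
  zeta is a fork and zeta is not conditioned on — no node blocks this path, so it is active.
Since the path theta ← zeta → nu is active, theta and nu are not d-separated given {kappa, lam}.

No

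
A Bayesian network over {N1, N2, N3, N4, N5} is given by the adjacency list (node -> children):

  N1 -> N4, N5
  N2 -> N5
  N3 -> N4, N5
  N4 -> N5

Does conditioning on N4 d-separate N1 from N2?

Yes

3 paths connect N1 and N2; each must be blocked for d-separation to hold:
  1. N1 → N5 ← N2 — N5:collider[blocks] ⇒ blocked
  2. N1 → N4 ← N3 → N5 ← N2 — N4:collider[open]; N3:fork[open]; N5:collider[blocks] ⇒ blocked
  3. N1 → N4 → N5 ← N2 — N4:chain[blocks]; N5:collider[blocks] ⇒ blocked
All paths are blocked; N1 ⊥ N2 | {N4} holds.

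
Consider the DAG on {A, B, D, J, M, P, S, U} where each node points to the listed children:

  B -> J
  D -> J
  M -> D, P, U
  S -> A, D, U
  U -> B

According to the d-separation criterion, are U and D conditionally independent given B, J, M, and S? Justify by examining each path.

Yes — U and D are d-separated given {B, J, M, S}.

There are 3 undirected paths between U and D; checking each against the conditioning set {B, J, M, S}:
  1. U ← S → D — S:fork[blocks] ⇒ blocked
  2. U → B → J ← D — B:chain[blocks]; J:collider[open] ⇒ blocked
  3. U ← M → D — M:fork[blocks] ⇒ blocked
Every path is blocked, so U and D are d-separated given {B, J, M, S}.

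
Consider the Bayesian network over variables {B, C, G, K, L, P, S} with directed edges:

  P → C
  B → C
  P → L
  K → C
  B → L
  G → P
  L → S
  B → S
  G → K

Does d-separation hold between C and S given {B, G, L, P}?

There are 6 undirected paths between C and S; checking each against the conditioning set {B, G, L, P}:
Path 1: C ← P → L → S
  P is a fork here and P is conditioned on, so the path is blocked at P.
Path 2: C ← P → L ← B → S
  P is a fork here and P is conditioned on, so the path is blocked at P.
Path 3: C ← B → L → S
  B is a fork here and B is conditioned on, so the path is blocked at B.
Path 4: C ← B → S
  B is a fork here and B is conditioned on, so the path is blocked at B.
Path 5: C ← K ← G → P → L → S
  G is a fork here and G is conditioned on, so the path is blocked at G.
Path 6: C ← K ← G → P → L ← B → S
  G is a fork here and G is conditioned on, so the path is blocked at G.
Since every path is blocked, d-separation holds.

Yes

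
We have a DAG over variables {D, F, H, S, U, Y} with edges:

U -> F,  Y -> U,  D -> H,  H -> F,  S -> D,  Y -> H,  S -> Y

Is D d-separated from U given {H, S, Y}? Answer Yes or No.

Yes

4 paths connect D and U; each must be blocked for d-separation to hold:
  1. D → H → F ← U — H:chain[blocks]; F:collider[blocks] ⇒ blocked
  2. D → H ← Y → U — H:collider[open]; Y:fork[blocks] ⇒ blocked
  3. D ← S → Y → H → F ← U — S:fork[blocks]; Y:chain[blocks]; H:chain[blocks]; F:collider[blocks] ⇒ blocked
  4. D ← S → Y → U — S:fork[blocks]; Y:chain[blocks] ⇒ blocked
Every path is blocked, so D and U are d-separated given {H, S, Y}.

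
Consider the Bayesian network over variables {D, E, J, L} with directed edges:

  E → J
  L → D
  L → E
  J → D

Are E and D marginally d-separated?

Enumerating the 2 paths from E to D and testing each for blocking by ∅:
  1. E → J → D — J:chain[open] ⇒ active
  2. E ← L → D — L:fork[open] ⇒ active
Because an active path exists, E and D are not d-separated.

No — E and D are not d-separated given ∅.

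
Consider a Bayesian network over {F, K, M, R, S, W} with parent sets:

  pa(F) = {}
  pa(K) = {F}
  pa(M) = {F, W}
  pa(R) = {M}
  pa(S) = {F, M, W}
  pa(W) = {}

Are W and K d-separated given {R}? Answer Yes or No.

No — W and K are not d-separated given {R}.

We examine all 4 paths between W and K:
Path 1: W → S ← F → K
  S is a collider here and neither S nor any of its descendants is conditioned on, so the collider stays closed — the path is blocked at S.
Path 2: W → S ← M ← F → K
  S is a collider here and neither S nor any of its descendants is conditioned on, so the collider stays closed — the path is blocked at S.
Path 3: W → M → S ← F → K
  S is a collider here and neither S nor any of its descendants is conditioned on, so the collider stays closed — the path is blocked at S.
Path 4: W → M ← F → K
  M is a collider and its descendant R is conditioned on, which opens it; F is a fork and F is not conditioned on — no node blocks this path, so it is active.
Since the path W → M ← F → K is active, W and K are not d-separated given {R}.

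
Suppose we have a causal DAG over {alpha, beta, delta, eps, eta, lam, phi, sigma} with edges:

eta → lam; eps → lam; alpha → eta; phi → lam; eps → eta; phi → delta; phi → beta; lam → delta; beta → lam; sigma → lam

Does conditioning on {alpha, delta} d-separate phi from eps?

No

There are 6 undirected paths between phi and eps; checking each against the conditioning set {alpha, delta}:
  1. phi → delta ← lam ← eps — delta:collider[open]; lam:chain[open] ⇒ active
  2. phi → delta ← lam ← eta ← eps — delta:collider[open]; lam:chain[open]; eta:chain[open] ⇒ active
  3. phi → lam ← eps — lam:collider[open] ⇒ active
  4. phi → lam ← eta ← eps — lam:collider[open]; eta:chain[open] ⇒ active
  5. phi → beta → lam ← eps — beta:chain[open]; lam:collider[open] ⇒ active
  6. phi → beta → lam ← eta ← eps — beta:chain[open]; lam:collider[open]; eta:chain[open] ⇒ active
Since the path phi → delta ← lam ← eps is active, phi and eps are not d-separated given {alpha, delta}.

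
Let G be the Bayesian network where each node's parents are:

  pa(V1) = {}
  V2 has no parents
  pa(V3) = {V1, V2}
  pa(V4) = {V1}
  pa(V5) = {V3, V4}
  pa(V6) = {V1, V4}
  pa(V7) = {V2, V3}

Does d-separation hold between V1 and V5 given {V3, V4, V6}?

Yes — V1 and V5 are d-separated given {V3, V4, V6}.

3 paths connect V1 and V5; each must be blocked for d-separation to hold:
Path 1: V1 → V3 → V5
  V3 is a chain here and V3 is conditioned on, so the path is blocked at V3.
Path 2: V1 → V4 → V5
  V4 is a chain here and V4 is conditioned on, so the path is blocked at V4.
Path 3: V1 → V6 ← V4 → V5
  V4 is a fork here and V4 is conditioned on, so the path is blocked at V4.
Since every path is blocked, d-separation holds.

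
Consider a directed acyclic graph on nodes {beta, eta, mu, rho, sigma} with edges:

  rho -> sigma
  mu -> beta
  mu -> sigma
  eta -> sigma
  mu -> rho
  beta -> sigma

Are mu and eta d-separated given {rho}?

Yes — mu and eta are d-separated given {rho}.

We examine all 3 paths between mu and eta:
Path 1: mu → beta → sigma ← eta
  sigma is a collider here and neither sigma nor any of its descendants is conditioned on, so the collider stays closed — the path is blocked at sigma.
Path 2: mu → sigma ← eta
  sigma is a collider here and neither sigma nor any of its descendants is conditioned on, so the collider stays closed — the path is blocked at sigma.
Path 3: mu → rho → sigma ← eta
  rho is a chain here and rho is conditioned on, so the path is blocked at rho.
All paths are blocked; mu ⊥ eta | {rho} holds.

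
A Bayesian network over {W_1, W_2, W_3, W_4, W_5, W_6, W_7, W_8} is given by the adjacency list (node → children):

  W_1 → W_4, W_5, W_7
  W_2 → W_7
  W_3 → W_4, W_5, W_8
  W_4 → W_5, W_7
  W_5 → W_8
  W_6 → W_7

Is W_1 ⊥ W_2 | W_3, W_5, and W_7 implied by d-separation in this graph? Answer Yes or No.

No

We examine all 5 paths between W_1 and W_2:
  1. W_1 → W_5 ← W_4 → W_7 ← W_2 — W_5:collider[open]; W_4:fork[open]; W_7:collider[open] ⇒ active
  2. W_1 → W_5 ← W_3 → W_4 → W_7 ← W_2 — W_5:collider[open]; W_3:fork[blocks]; W_4:chain[open]; W_7:collider[open] ⇒ blocked
  3. W_1 → W_5 → W_8 ← W_3 → W_4 → W_7 ← W_2 — W_5:chain[blocks]; W_8:collider[blocks]; W_3:fork[blocks]; W_4:chain[open]; W_7:collider[open] ⇒ blocked
  4. W_1 → W_4 → W_7 ← W_2 — W_4:chain[open]; W_7:collider[open] ⇒ active
  5. W_1 → W_7 ← W_2 — W_7:collider[open] ⇒ active
At least one path is unblocked, so d-separation fails.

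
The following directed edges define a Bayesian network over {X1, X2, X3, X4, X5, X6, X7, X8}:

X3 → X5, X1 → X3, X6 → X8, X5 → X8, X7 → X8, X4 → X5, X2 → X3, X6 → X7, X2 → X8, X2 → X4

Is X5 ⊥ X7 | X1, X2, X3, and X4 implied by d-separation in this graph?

We examine all 6 paths between X5 and X7:
  1. X5 ← X4 ← X2 → X8 ← X6 → X7 — X4:chain[blocks]; X2:fork[blocks]; X8:collider[blocks]; X6:fork[open] ⇒ blocked
  2. X5 ← X4 ← X2 → X8 ← X7 — X4:chain[blocks]; X2:fork[blocks]; X8:collider[blocks] ⇒ blocked
  3. X5 → X8 ← X6 → X7 — X8:collider[blocks]; X6:fork[open] ⇒ blocked
  4. X5 → X8 ← X7 — X8:collider[blocks] ⇒ blocked
  5. X5 ← X3 ← X2 → X8 ← X6 → X7 — X3:chain[blocks]; X2:fork[blocks]; X8:collider[blocks]; X6:fork[open] ⇒ blocked
  6. X5 ← X3 ← X2 → X8 ← X7 — X3:chain[blocks]; X2:fork[blocks]; X8:collider[blocks] ⇒ blocked
All paths are blocked; X5 ⊥ X7 | {X1, X2, X3, X4} holds.

Yes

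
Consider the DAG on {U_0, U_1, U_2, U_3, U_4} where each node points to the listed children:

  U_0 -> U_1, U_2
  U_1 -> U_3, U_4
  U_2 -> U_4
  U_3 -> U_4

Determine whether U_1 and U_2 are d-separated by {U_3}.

There are 3 undirected paths between U_1 and U_2; checking each against the conditioning set {U_3}:
  1. U_1 → U_4 ← U_2 — U_4:collider[blocks] ⇒ blocked
  2. U_1 ← U_0 → U_2 — U_0:fork[open] ⇒ active
  3. U_1 → U_3 → U_4 ← U_2 — U_3:chain[blocks]; U_4:collider[blocks] ⇒ blocked
Because an active path exists, U_1 and U_2 are not d-separated.

No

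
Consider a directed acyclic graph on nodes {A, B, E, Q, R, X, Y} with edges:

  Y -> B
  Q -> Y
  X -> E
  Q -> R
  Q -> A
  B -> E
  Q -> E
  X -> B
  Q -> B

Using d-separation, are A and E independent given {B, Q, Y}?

5 paths connect A and E; each must be blocked for d-separation to hold:
Path 1: A ← Q → B ← X → E
  Q is a fork here and Q is conditioned on, so the path is blocked at Q.
Path 2: A ← Q → B → E
  Q is a fork here and Q is conditioned on, so the path is blocked at Q.
Path 3: A ← Q → Y → B ← X → E
  Q is a fork here and Q is conditioned on, so the path is blocked at Q.
Path 4: A ← Q → Y → B → E
  Q is a fork here and Q is conditioned on, so the path is blocked at Q.
Path 5: A ← Q → E
  Q is a fork here and Q is conditioned on, so the path is blocked at Q.
Since every path is blocked, d-separation holds.

Yes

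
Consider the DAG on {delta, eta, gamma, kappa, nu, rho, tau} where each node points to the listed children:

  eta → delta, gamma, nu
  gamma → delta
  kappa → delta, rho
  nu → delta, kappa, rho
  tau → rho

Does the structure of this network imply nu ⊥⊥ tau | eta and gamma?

Yes

There are 5 undirected paths between nu and tau; checking each against the conditioning set {eta, gamma}:
  1. nu → delta ← kappa → rho ← tau — delta:collider[blocks]; kappa:fork[open]; rho:collider[blocks] ⇒ blocked
  2. nu → kappa → rho ← tau — kappa:chain[open]; rho:collider[blocks] ⇒ blocked
  3. nu → rho ← tau — rho:collider[blocks] ⇒ blocked
  4. nu ← eta → delta ← kappa → rho ← tau — eta:fork[blocks]; delta:collider[blocks]; kappa:fork[open]; rho:collider[blocks] ⇒ blocked
  5. nu ← eta → gamma → delta ← kappa → rho ← tau — eta:fork[blocks]; gamma:chain[blocks]; delta:collider[blocks]; kappa:fork[open]; rho:collider[blocks] ⇒ blocked
Every path is blocked, so nu and tau are d-separated given {eta, gamma}.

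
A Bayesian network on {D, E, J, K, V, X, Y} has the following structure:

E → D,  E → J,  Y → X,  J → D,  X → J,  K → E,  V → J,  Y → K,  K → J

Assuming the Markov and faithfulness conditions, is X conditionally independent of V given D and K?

There are 4 undirected paths between X and V; checking each against the conditioning set {D, K}:
Path 1: X → J ← V
  J is a collider and its descendant D is conditioned on, which opens it — no node blocks this path, so it is active.
Path 2: X ← Y → K → J ← V
  K is a chain here and K is conditioned on, so the path is blocked at K.
Path 3: X ← Y → K → E → J ← V
  K is a chain here and K is conditioned on, so the path is blocked at K.
Path 4: X ← Y → K → E → D ← J ← V
  K is a chain here and K is conditioned on, so the path is blocked at K.
Since the path X → J ← V is active, X and V are not d-separated given {D, K}.

No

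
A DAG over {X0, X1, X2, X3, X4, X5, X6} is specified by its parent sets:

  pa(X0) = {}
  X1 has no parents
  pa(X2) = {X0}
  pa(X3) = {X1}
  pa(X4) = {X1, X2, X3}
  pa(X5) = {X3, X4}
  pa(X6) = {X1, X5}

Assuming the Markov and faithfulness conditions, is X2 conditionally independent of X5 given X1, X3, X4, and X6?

Yes

5 paths connect X2 and X5; each must be blocked for d-separation to hold:
  1. X2 → X4 ← X1 → X3 → X5 — X4:collider[open]; X1:fork[blocks]; X3:chain[blocks] ⇒ blocked
  2. X2 → X4 ← X1 → X6 ← X5 — X4:collider[open]; X1:fork[blocks]; X6:collider[open] ⇒ blocked
  3. X2 → X4 → X5 — X4:chain[blocks] ⇒ blocked
  4. X2 → X4 ← X3 ← X1 → X6 ← X5 — X4:collider[open]; X3:chain[blocks]; X1:fork[blocks]; X6:collider[open] ⇒ blocked
  5. X2 → X4 ← X3 → X5 — X4:collider[open]; X3:fork[blocks] ⇒ blocked
All paths are blocked; X2 ⊥ X5 | {X1, X3, X4, X6} holds.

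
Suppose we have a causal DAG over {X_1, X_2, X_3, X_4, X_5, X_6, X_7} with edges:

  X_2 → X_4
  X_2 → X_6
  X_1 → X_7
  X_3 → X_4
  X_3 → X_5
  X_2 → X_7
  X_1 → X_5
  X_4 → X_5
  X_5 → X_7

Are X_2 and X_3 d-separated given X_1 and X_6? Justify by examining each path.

Yes — X_2 and X_3 are d-separated given {X_1, X_6}.

There are 6 undirected paths between X_2 and X_3; checking each against the conditioning set {X_1, X_6}:
Path 1: X_2 → X_4 ← X_3
  X_4 is a collider here and neither X_4 nor any of its descendants is conditioned on, so the collider stays closed — the path is blocked at X_4.
Path 2: X_2 → X_4 → X_5 ← X_3
  X_5 is a collider here and neither X_5 nor any of its descendants is conditioned on, so the collider stays closed — the path is blocked at X_5.
Path 3: X_2 → X_7 ← X_1 → X_5 ← X_4 ← X_3
  X_7 is a collider here and neither X_7 nor any of its descendants is conditioned on, so the collider stays closed — the path is blocked at X_7.
Path 4: X_2 → X_7 ← X_1 → X_5 ← X_3
  X_7 is a collider here and neither X_7 nor any of its descendants is conditioned on, so the collider stays closed — the path is blocked at X_7.
Path 5: X_2 → X_7 ← X_5 ← X_4 ← X_3
  X_7 is a collider here and neither X_7 nor any of its descendants is conditioned on, so the collider stays closed — the path is blocked at X_7.
Path 6: X_2 → X_7 ← X_5 ← X_3
  X_7 is a collider here and neither X_7 nor any of its descendants is conditioned on, so the collider stays closed — the path is blocked at X_7.
All paths are blocked; X_2 ⊥ X_3 | {X_1, X_6} holds.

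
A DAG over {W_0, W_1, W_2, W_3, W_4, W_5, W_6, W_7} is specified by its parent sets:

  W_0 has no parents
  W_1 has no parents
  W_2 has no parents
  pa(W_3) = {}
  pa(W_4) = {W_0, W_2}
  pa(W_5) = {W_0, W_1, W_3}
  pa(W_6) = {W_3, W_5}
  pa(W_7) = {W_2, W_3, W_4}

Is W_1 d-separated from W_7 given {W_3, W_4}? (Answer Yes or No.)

Yes

We examine all 4 paths between W_1 and W_7:
  1. W_1 → W_5 → W_6 ← W_3 → W_7 — W_5:chain[open]; W_6:collider[blocks]; W_3:fork[blocks] ⇒ blocked
  2. W_1 → W_5 ← W_0 → W_4 ← W_2 → W_7 — W_5:collider[blocks]; W_0:fork[open]; W_4:collider[open]; W_2:fork[open] ⇒ blocked
  3. W_1 → W_5 ← W_0 → W_4 → W_7 — W_5:collider[blocks]; W_0:fork[open]; W_4:chain[blocks] ⇒ blocked
  4. W_1 → W_5 ← W_3 → W_7 — W_5:collider[blocks]; W_3:fork[blocks] ⇒ blocked
Every path is blocked, so W_1 and W_7 are d-separated given {W_3, W_4}.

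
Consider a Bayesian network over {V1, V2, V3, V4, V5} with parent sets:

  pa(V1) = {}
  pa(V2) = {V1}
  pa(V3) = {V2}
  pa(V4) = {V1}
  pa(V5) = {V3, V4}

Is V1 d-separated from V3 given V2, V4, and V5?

There are 2 undirected paths between V1 and V3; checking each against the conditioning set {V2, V4, V5}:
Path 1: V1 → V2 → V3
  V2 is a chain here and V2 is conditioned on, so the path is blocked at V2.
Path 2: V1 → V4 → V5 ← V3
  V4 is a chain here and V4 is conditioned on, so the path is blocked at V4.
Since every path is blocked, d-separation holds.

Yes — V1 and V3 are d-separated given {V2, V4, V5}.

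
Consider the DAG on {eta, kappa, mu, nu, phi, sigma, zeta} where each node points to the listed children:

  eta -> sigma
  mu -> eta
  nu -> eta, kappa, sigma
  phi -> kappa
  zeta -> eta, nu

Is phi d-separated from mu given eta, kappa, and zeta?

3 paths connect phi and mu; each must be blocked for d-separation to hold:
Path 1: phi → kappa ← nu ← zeta → eta ← mu
  zeta is a fork here and zeta is conditioned on, so the path is blocked at zeta.
Path 2: phi → kappa ← nu → sigma ← eta ← mu
  sigma is a collider here and neither sigma nor any of its descendants is conditioned on, so the collider stays closed — the path is blocked at sigma.
Path 3: phi → kappa ← nu → eta ← mu
  kappa is a collider and kappa is conditioned on, which opens it; nu is a fork and nu is not conditioned on; eta is a collider and eta is conditioned on, which opens it — no node blocks this path, so it is active.
At least one path is unblocked, so d-separation fails.

No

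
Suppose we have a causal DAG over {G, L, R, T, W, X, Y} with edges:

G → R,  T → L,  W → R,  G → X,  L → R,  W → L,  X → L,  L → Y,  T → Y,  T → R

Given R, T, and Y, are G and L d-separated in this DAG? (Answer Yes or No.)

5 paths connect G and L; each must be blocked for d-separation to hold:
Path 1: G → X → L
  X is a chain and X is not conditioned on — no node blocks this path, so it is active.
Path 2: G → R ← L
  R is a collider and R is conditioned on, which opens it — no node blocks this path, so it is active.
Path 3: G → R ← T → L
  T is a fork here and T is conditioned on, so the path is blocked at T.
Path 4: G → R ← T → Y ← L
  T is a fork here and T is conditioned on, so the path is blocked at T.
Path 5: G → R ← W → L
  R is a collider and R is conditioned on, which opens it; W is a fork and W is not conditioned on — no node blocks this path, so it is active.
At least one path is unblocked, so d-separation fails.

No — G and L are not d-separated given {R, T, Y}.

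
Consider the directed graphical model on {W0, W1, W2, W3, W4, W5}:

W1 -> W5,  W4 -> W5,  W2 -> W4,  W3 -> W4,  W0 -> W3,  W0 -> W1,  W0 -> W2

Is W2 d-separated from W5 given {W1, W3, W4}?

There are 4 undirected paths between W2 and W5; checking each against the conditioning set {W1, W3, W4}:
Path 1: W2 → W4 ← W3 ← W0 → W1 → W5
  W3 is a chain here and W3 is conditioned on, so the path is blocked at W3.
Path 2: W2 → W4 → W5
  W4 is a chain here and W4 is conditioned on, so the path is blocked at W4.
Path 3: W2 ← W0 → W1 → W5
  W1 is a chain here and W1 is conditioned on, so the path is blocked at W1.
Path 4: W2 ← W0 → W3 → W4 → W5
  W3 is a chain here and W3 is conditioned on, so the path is blocked at W3.
Since every path is blocked, d-separation holds.

Yes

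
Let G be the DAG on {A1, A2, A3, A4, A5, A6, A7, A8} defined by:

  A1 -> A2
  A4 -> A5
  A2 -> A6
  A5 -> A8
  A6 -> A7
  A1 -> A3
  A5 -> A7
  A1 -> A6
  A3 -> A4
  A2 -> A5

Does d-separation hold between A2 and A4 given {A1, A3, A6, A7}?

6 paths connect A2 and A4; each must be blocked for d-separation to hold:
Path 1: A2 → A6 → A7 ← A5 ← A4
  A6 is a chain here and A6 is conditioned on, so the path is blocked at A6.
Path 2: A2 → A6 ← A1 → A3 → A4
  A1 is a fork here and A1 is conditioned on, so the path is blocked at A1.
Path 3: A2 → A5 → A7 ← A6 ← A1 → A3 → A4
  A6 is a chain here and A6 is conditioned on, so the path is blocked at A6.
Path 4: A2 → A5 ← A4
  A5 is a collider and its descendant A7 is conditioned on, which opens it — no node blocks this path, so it is active.
Path 5: A2 ← A1 → A6 → A7 ← A5 ← A4
  A1 is a fork here and A1 is conditioned on, so the path is blocked at A1.
Path 6: A2 ← A1 → A3 → A4
  A1 is a fork here and A1 is conditioned on, so the path is blocked at A1.
Because an active path exists, A2 and A4 are not d-separated.

No — A2 and A4 are not d-separated given {A1, A3, A6, A7}.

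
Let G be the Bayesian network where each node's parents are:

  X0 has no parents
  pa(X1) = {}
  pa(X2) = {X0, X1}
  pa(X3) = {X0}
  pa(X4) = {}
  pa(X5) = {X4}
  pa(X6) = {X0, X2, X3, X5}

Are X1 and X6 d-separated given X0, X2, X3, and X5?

There are 3 undirected paths between X1 and X6; checking each against the conditioning set {X0, X2, X3, X5}:
  1. X1 → X2 → X6 — X2:chain[blocks] ⇒ blocked
  2. X1 → X2 ← X0 → X3 → X6 — X2:collider[open]; X0:fork[blocks]; X3:chain[blocks] ⇒ blocked
  3. X1 → X2 ← X0 → X6 — X2:collider[open]; X0:fork[blocks] ⇒ blocked
Since every path is blocked, d-separation holds.

Yes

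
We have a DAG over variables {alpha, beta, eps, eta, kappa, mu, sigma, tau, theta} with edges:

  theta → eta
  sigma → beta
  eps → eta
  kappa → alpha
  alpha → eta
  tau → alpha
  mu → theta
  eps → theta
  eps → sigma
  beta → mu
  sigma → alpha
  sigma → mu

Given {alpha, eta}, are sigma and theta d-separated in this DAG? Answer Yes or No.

No

We examine all 6 paths between sigma and theta:
  1. sigma → beta → mu → theta — beta:chain[open]; mu:chain[open] ⇒ active
  2. sigma ← eps → eta ← theta — eps:fork[open]; eta:collider[open] ⇒ active
  3. sigma ← eps → theta — eps:fork[open] ⇒ active
  4. sigma → mu → theta — mu:chain[open] ⇒ active
  5. sigma → alpha → eta ← eps → theta — alpha:chain[blocks]; eta:collider[open]; eps:fork[open] ⇒ blocked
  6. sigma → alpha → eta ← theta — alpha:chain[blocks]; eta:collider[open] ⇒ blocked
Because an active path exists, sigma and theta are not d-separated.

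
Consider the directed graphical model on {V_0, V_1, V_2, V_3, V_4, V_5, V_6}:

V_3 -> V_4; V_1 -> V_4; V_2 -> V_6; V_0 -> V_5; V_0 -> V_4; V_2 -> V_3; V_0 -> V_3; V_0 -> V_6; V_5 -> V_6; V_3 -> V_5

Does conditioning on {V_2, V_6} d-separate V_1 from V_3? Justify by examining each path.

Yes

6 paths connect V_1 and V_3; each must be blocked for d-separation to hold:
Path 1: V_1 → V_4 ← V_0 → V_6 ← V_2 → V_3
  V_4 is a collider here and neither V_4 nor any of its descendants is conditioned on, so the collider stays closed — the path is blocked at V_4.
Path 2: V_1 → V_4 ← V_0 → V_6 ← V_5 ← V_3
  V_4 is a collider here and neither V_4 nor any of its descendants is conditioned on, so the collider stays closed — the path is blocked at V_4.
Path 3: V_1 → V_4 ← V_0 → V_5 → V_6 ← V_2 → V_3
  V_4 is a collider here and neither V_4 nor any of its descendants is conditioned on, so the collider stays closed — the path is blocked at V_4.
Path 4: V_1 → V_4 ← V_0 → V_5 ← V_3
  V_4 is a collider here and neither V_4 nor any of its descendants is conditioned on, so the collider stays closed — the path is blocked at V_4.
Path 5: V_1 → V_4 ← V_0 → V_3
  V_4 is a collider here and neither V_4 nor any of its descendants is conditioned on, so the collider stays closed — the path is blocked at V_4.
Path 6: V_1 → V_4 ← V_3
  V_4 is a collider here and neither V_4 nor any of its descendants is conditioned on, so the collider stays closed — the path is blocked at V_4.
Every path is blocked, so V_1 and V_3 are d-separated given {V_2, V_6}.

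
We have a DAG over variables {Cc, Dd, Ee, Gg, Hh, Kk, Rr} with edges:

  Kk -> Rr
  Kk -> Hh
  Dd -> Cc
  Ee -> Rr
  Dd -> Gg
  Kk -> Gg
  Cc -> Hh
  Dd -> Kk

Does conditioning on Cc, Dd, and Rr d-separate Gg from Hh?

No — Gg and Hh are not d-separated given {Cc, Dd, Rr}.

We examine all 4 paths between Gg and Hh:
Path 1: Gg ← Kk → Hh
  Kk is a fork and Kk is not conditioned on — no node blocks this path, so it is active.
Path 2: Gg ← Kk ← Dd → Cc → Hh
  Dd is a fork here and Dd is conditioned on, so the path is blocked at Dd.
Path 3: Gg ← Dd → Cc → Hh
  Dd is a fork here and Dd is conditioned on, so the path is blocked at Dd.
Path 4: Gg ← Dd → Kk → Hh
  Dd is a fork here and Dd is conditioned on, so the path is blocked at Dd.
At least one path is unblocked, so d-separation fails.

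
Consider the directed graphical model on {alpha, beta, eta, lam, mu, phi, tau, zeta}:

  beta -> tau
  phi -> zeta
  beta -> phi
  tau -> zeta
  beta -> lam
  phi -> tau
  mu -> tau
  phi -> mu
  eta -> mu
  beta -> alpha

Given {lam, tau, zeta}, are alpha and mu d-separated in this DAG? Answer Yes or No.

6 paths connect alpha and mu; each must be blocked for d-separation to hold:
Path 1: alpha ← beta → phi → zeta ← tau ← mu
  tau is a chain here and tau is conditioned on, so the path is blocked at tau.
Path 2: alpha ← beta → phi → tau ← mu
  beta is a fork and beta is not conditioned on; phi is a chain and phi is not conditioned on; tau is a collider and tau is conditioned on, which opens it — no node blocks this path, so it is active.
Path 3: alpha ← beta → phi → mu
  beta is a fork and beta is not conditioned on; phi is a chain and phi is not conditioned on — no node blocks this path, so it is active.
Path 4: alpha ← beta → tau → zeta ← phi → mu
  tau is a chain here and tau is conditioned on, so the path is blocked at tau.
Path 5: alpha ← beta → tau ← phi → mu
  beta is a fork and beta is not conditioned on; tau is a collider and tau is conditioned on, which opens it; phi is a fork and phi is not conditioned on — no node blocks this path, so it is active.
Path 6: alpha ← beta → tau ← mu
  beta is a fork and beta is not conditioned on; tau is a collider and tau is conditioned on, which opens it — no node blocks this path, so it is active.
At least one path is unblocked, so d-separation fails.

No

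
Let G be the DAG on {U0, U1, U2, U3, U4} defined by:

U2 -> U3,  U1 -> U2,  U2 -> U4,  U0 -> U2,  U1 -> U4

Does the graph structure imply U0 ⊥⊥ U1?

Yes — U0 and U1 are d-separated given ∅.

We examine all 2 paths between U0 and U1:
  1. U0 → U2 → U4 ← U1 — U2:chain[open]; U4:collider[blocks] ⇒ blocked
  2. U0 → U2 ← U1 — U2:collider[blocks] ⇒ blocked
Every path is blocked, so U0 and U1 are d-separated given ∅.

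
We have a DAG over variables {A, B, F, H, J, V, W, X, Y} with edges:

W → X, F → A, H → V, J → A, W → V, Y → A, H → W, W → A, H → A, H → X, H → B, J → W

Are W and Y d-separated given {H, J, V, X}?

Yes

5 paths connect W and Y; each must be blocked for d-separation to hold:
Path 1: W → V ← H → A ← Y
  H is a fork here and H is conditioned on, so the path is blocked at H.
Path 2: W → A ← Y
  A is a collider here and neither A nor any of its descendants is conditioned on, so the collider stays closed — the path is blocked at A.
Path 3: W ← J → A ← Y
  J is a fork here and J is conditioned on, so the path is blocked at J.
Path 4: W → X ← H → A ← Y
  H is a fork here and H is conditioned on, so the path is blocked at H.
Path 5: W ← H → A ← Y
  H is a fork here and H is conditioned on, so the path is blocked at H.
Every path is blocked, so W and Y are d-separated given {H, J, V, X}.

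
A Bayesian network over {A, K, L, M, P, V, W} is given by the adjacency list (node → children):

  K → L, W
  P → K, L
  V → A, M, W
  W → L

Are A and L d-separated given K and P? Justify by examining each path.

Enumerating the 3 paths from A to L and testing each for blocking by {K, P}:
Path 1: A ← V → W → L
  V is a fork and V is not conditioned on; W is a chain and W is not conditioned on — no node blocks this path, so it is active.
Path 2: A ← V → W ← K → L
  W is a collider here and neither W nor any of its descendants is conditioned on, so the collider stays closed — the path is blocked at W.
Path 3: A ← V → W ← K ← P → L
  W is a collider here and neither W nor any of its descendants is conditioned on, so the collider stays closed — the path is blocked at W.
At least one path is unblocked, so d-separation fails.

No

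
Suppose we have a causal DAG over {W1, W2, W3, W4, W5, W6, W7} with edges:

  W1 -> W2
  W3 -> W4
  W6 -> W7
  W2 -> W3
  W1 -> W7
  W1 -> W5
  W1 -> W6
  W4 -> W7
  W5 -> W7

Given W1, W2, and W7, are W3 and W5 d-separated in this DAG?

No

There are 6 undirected paths between W3 and W5; checking each against the conditioning set {W1, W2, W7}:
  1. W3 → W4 → W7 ← W5 — W4:chain[open]; W7:collider[open] ⇒ active
  2. W3 → W4 → W7 ← W1 → W5 — W4:chain[open]; W7:collider[open]; W1:fork[blocks] ⇒ blocked
  3. W3 → W4 → W7 ← W6 ← W1 → W5 — W4:chain[open]; W7:collider[open]; W6:chain[open]; W1:fork[blocks] ⇒ blocked
  4. W3 ← W2 ← W1 → W5 — W2:chain[blocks]; W1:fork[blocks] ⇒ blocked
  5. W3 ← W2 ← W1 → W7 ← W5 — W2:chain[blocks]; W1:fork[blocks]; W7:collider[open] ⇒ blocked
  6. W3 ← W2 ← W1 → W6 → W7 ← W5 — W2:chain[blocks]; W1:fork[blocks]; W6:chain[open]; W7:collider[open] ⇒ blocked
Because an active path exists, W3 and W5 are not d-separated.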